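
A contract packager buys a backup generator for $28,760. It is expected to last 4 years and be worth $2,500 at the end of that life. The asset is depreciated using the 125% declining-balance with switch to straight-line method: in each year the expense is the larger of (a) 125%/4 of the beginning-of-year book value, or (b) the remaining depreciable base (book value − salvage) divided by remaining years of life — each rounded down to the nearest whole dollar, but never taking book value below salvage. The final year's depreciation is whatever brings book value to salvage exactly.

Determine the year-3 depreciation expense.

$5,547

Depreciable base = $28,760 − $2,500 = $26,260.
Year 1: DB = ⌊$28,760 × 125%/4⌋ = $8,987; SL = ⌊$26,260/4⌋ = $6,565 → take DB $8,987. Book value $19,773.
Year 2: DB = ⌊$19,773 × 125%/4⌋ = $6,179; SL = ⌊$17,273/3⌋ = $5,757 → take DB $6,179. Book value $13,594.
Year 3: DB = ⌊$13,594 × 125%/4⌋ = $4,248; SL = ⌊$11,094/2⌋ = $5,547 → take SL $5,547. Book value $8,047.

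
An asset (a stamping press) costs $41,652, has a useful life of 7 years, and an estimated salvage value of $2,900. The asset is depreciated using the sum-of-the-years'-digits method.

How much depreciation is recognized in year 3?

Depreciable base = $41,652 − $2,900 = $38,752.
Sum of the years' digits = 7+6+5+4+3+2+1 = 28.
Year 1: $38,752 × 7/28 = $9,688. Book value $31,964.
Year 2: $38,752 × 6/28 = $8,304. Book value $23,660.
Year 3: $38,752 × 5/28 = $6,920. Book value $16,740.

$6,920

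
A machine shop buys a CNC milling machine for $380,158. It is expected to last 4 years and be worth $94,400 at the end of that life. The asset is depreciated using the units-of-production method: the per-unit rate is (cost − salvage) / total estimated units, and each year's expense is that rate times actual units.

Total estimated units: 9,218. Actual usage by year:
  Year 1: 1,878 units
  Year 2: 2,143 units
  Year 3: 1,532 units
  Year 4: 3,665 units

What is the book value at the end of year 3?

Depreciable base = $380,158 − $94,400 = $285,758.
Rate = $285,758 / 9,218 units = $31 per unit.
Year 1: 1,878 × $31 = $58,218. Book value $321,940.
Year 2: 2,143 × $31 = $66,433. Book value $255,507.
Year 3: 1,532 × $31 = $47,492. Book value $208,015.

$208,015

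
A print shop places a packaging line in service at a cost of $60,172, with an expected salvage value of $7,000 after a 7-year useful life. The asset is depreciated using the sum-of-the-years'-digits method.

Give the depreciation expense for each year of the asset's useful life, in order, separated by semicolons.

$13,293; $11,394; $9,495; $7,596; $5,697; $3,798; $1,899

Depreciable base = $60,172 − $7,000 = $53,172.
Sum of the years' digits = 7+6+5+4+3+2+1 = 28.
Year 1: $53,172 × 7/28 = $13,293. Book value $46,879.
Year 2: $53,172 × 6/28 = $11,394. Book value $35,485.
Year 3: $53,172 × 5/28 = $9,495. Book value $25,990.
Year 4: $53,172 × 4/28 = $7,596. Book value $18,394.
Year 5: $53,172 × 3/28 = $5,697. Book value $12,697.
Year 6: $53,172 × 2/28 = $3,798. Book value $8,899.
Year 7: $53,172 × 1/28 = $1,899. Book value $7,000.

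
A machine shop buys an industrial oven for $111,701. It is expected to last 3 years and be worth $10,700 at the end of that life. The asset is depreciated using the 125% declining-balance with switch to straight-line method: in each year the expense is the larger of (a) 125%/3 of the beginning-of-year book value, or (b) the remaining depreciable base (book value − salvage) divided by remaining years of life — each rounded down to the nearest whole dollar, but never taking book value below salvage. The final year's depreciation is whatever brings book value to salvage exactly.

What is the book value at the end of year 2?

$37,930

Depreciable base = $111,701 − $10,700 = $101,001.
Year 1: DB = ⌊$111,701 × 125%/3⌋ = $46,542; SL = ⌊$101,001/3⌋ = $33,667 → take DB $46,542. Book value $65,159.
Year 2: DB = ⌊$65,159 × 125%/3⌋ = $27,149; SL = ⌊$54,459/2⌋ = $27,229 → take SL $27,229. Book value $37,930.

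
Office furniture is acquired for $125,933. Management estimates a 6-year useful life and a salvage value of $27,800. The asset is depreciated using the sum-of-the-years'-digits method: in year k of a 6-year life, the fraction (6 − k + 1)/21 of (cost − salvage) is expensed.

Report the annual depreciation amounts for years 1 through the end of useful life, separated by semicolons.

Depreciable base = $125,933 − $27,800 = $98,133.
Sum of the years' digits = 6+5+4+3+2+1 = 21.
Year 1: $98,133 × 6/21 = $28,038. Book value $97,895.
Year 2: $98,133 × 5/21 = $23,365. Book value $74,530.
Year 3: $98,133 × 4/21 = $18,692. Book value $55,838.
Year 4: $98,133 × 3/21 = $14,019. Book value $41,819.
Year 5: $98,133 × 2/21 = $9,346. Book value $32,473.
Year 6: $98,133 × 1/21 = $4,673. Book value $27,800.

$28,038; $23,365; $18,692; $14,019; $9,346; $4,673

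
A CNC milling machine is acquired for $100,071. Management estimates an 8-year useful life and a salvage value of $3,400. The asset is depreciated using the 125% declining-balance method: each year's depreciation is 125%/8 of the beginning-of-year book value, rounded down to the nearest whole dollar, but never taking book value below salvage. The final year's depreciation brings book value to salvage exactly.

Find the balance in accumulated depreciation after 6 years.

Depreciable base = $100,071 − $3,400 = $96,671.
Year 1: ⌊$100,071 × 125%/8⌋ = $15,636. Book value $84,435.
Year 2: ⌊$84,435 × 125%/8⌋ = $13,192. Book value $71,243.
Year 3: ⌊$71,243 × 125%/8⌋ = $11,131. Book value $60,112.
Year 4: ⌊$60,112 × 125%/8⌋ = $9,392. Book value $50,720.
Year 5: ⌊$50,720 × 125%/8⌋ = $7,925. Book value $42,795.
Year 6: ⌊$42,795 × 125%/8⌋ = $6,686. Book value $36,109.
Accumulated through year 6 = $100,071 − $36,109 = $63,962.

$63,962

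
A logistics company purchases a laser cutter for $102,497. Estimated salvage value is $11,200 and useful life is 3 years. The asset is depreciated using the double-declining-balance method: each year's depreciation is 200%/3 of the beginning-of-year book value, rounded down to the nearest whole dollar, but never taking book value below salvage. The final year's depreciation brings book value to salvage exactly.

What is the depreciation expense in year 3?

Depreciable base = $102,497 − $11,200 = $91,297.
Year 1: ⌊$102,497 × 200%/3⌋ = $68,331. Book value $34,166.
Year 2: ⌊$34,166 × 200%/3⌋ = $22,777. Book value $11,389.
Year 3 (final): $11,389 − $11,200 = $189. Book value $11,200.

$189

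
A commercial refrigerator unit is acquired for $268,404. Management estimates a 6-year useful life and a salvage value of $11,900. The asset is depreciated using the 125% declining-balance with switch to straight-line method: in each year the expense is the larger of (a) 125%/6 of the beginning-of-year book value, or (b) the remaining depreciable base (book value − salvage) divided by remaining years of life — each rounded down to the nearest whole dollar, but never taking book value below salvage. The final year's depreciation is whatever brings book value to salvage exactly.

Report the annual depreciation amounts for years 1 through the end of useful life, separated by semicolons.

$55,917; $44,268; $39,079; $39,080; $39,080; $39,080

Depreciable base = $268,404 − $11,900 = $256,504.
Year 1: DB = ⌊$268,404 × 125%/6⌋ = $55,917; SL = ⌊$256,504/6⌋ = $42,750 → take DB $55,917. Book value $212,487.
Year 2: DB = ⌊$212,487 × 125%/6⌋ = $44,268; SL = ⌊$200,587/5⌋ = $40,117 → take DB $44,268. Book value $168,219.
Year 3: DB = ⌊$168,219 × 125%/6⌋ = $35,045; SL = ⌊$156,319/4⌋ = $39,079 → take SL $39,079. Book value $129,140.
Year 4: DB = ⌊$129,140 × 125%/6⌋ = $26,904; SL = ⌊$117,240/3⌋ = $39,080 → take SL $39,080. Book value $90,060.
Year 5: DB = ⌊$90,060 × 125%/6⌋ = $18,762; SL = ⌊$78,160/2⌋ = $39,080 → take SL $39,080. Book value $50,980.
Year 6 (final): $50,980 − $11,900 = $39,080. Book value $11,900.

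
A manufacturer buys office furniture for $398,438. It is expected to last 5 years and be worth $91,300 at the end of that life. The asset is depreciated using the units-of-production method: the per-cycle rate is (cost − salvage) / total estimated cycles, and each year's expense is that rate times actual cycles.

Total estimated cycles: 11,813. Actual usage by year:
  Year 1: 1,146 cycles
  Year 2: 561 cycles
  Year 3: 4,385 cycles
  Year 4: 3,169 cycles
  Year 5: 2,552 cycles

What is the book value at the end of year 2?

$354,056

Depreciable base = $398,438 − $91,300 = $307,138.
Rate = $307,138 / 11,813 cycles = $26 per cycle.
Year 1: 1,146 × $26 = $29,796. Book value $368,642.
Year 2: 561 × $26 = $14,586. Book value $354,056.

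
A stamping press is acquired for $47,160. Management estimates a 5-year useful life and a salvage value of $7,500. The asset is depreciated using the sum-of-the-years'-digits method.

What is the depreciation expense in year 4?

Depreciable base = $47,160 − $7,500 = $39,660.
Sum of the years' digits = 5+4+3+2+1 = 15.
Year 1: $39,660 × 5/15 = $13,220. Book value $33,940.
Year 2: $39,660 × 4/15 = $10,576. Book value $23,364.
Year 3: $39,660 × 3/15 = $7,932. Book value $15,432.
Year 4: $39,660 × 2/15 = $5,288. Book value $10,144.

$5,288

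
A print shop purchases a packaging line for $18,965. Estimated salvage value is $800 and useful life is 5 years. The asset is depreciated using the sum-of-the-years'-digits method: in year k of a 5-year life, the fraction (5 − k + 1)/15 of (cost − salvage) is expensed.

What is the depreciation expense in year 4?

$2,422

Depreciable base = $18,965 − $800 = $18,165.
Sum of the years' digits = 5+4+3+2+1 = 15.
Year 1: $18,165 × 5/15 = $6,055. Book value $12,910.
Year 2: $18,165 × 4/15 = $4,844. Book value $8,066.
Year 3: $18,165 × 3/15 = $3,633. Book value $4,433.
Year 4: $18,165 × 2/15 = $2,422. Book value $2,011.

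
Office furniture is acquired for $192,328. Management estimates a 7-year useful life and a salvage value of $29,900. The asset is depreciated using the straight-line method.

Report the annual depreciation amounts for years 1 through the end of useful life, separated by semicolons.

Depreciable base = $192,328 − $29,900 = $162,428.
Annual expense = $162,428 / 7 = $23,204.
End of year 1: book value $169,124.
End of year 2: book value $145,920.
End of year 3: book value $122,716.
End of year 4: book value $99,512.
End of year 5: book value $76,308.
End of year 6: book value $53,104.
End of year 7: book value $29,900.

$23,204; $23,204; $23,204; $23,204; $23,204; $23,204; $23,204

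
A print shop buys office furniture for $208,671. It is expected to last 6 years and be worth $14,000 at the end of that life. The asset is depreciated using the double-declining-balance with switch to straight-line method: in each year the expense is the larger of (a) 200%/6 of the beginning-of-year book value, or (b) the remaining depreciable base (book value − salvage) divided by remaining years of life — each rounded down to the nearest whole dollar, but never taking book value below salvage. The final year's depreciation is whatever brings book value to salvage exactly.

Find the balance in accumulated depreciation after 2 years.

$115,928

Depreciable base = $208,671 − $14,000 = $194,671.
Year 1: DB = ⌊$208,671 × 200%/6⌋ = $69,557; SL = ⌊$194,671/6⌋ = $32,445 → take DB $69,557. Book value $139,114.
Year 2: DB = ⌊$139,114 × 200%/6⌋ = $46,371; SL = ⌊$125,114/5⌋ = $25,022 → take DB $46,371. Book value $92,743.
Accumulated through year 2 = $208,671 − $92,743 = $115,928.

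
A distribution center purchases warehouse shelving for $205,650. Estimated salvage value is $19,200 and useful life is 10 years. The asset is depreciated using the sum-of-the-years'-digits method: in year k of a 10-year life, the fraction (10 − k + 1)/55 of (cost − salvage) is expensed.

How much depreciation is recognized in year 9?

Depreciable base = $205,650 − $19,200 = $186,450.
Sum of the years' digits = 10+9+8+7+6+5+4+3+2+1 = 55.
Year 1: $186,450 × 10/55 = $33,900. Book value $171,750.
Year 2: $186,450 × 9/55 = $30,510. Book value $141,240.
Year 3: $186,450 × 8/55 = $27,120. Book value $114,120.
Year 4: $186,450 × 7/55 = $23,730. Book value $90,390.
Year 5: $186,450 × 6/55 = $20,340. Book value $70,050.
Year 6: $186,450 × 5/55 = $16,950. Book value $53,100.
Year 7: $186,450 × 4/55 = $13,560. Book value $39,540.
Year 8: $186,450 × 3/55 = $10,170. Book value $29,370.
Year 9: $186,450 × 2/55 = $6,780. Book value $22,590.

$6,780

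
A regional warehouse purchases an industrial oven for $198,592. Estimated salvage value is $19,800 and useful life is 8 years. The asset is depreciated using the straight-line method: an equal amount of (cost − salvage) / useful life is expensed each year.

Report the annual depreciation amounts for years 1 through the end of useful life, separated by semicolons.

Depreciable base = $198,592 − $19,800 = $178,792.
Annual expense = $178,792 / 8 = $22,349.
End of year 1: book value $176,243.
End of year 2: book value $153,894.
End of year 3: book value $131,545.
End of year 4: book value $109,196.
End of year 5: book value $86,847.
End of year 6: book value $64,498.
End of year 7: book value $42,149.
End of year 8: book value $19,800.

$22,349; $22,349; $22,349; $22,349; $22,349; $22,349; $22,349; $22,349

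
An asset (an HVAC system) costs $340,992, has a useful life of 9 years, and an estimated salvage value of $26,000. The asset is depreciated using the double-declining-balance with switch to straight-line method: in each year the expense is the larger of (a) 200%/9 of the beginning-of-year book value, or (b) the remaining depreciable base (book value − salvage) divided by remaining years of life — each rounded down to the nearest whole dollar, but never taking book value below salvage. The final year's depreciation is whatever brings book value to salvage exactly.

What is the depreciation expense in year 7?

$16,775

Depreciable base = $340,992 − $26,000 = $314,992.
Year 1: DB = ⌊$340,992 × 200%/9⌋ = $75,776; SL = ⌊$314,992/9⌋ = $34,999 → take DB $75,776. Book value $265,216.
Year 2: DB = ⌊$265,216 × 200%/9⌋ = $58,936; SL = ⌊$239,216/8⌋ = $29,902 → take DB $58,936. Book value $206,280.
Year 3: DB = ⌊$206,280 × 200%/9⌋ = $45,840; SL = ⌊$180,280/7⌋ = $25,754 → take DB $45,840. Book value $160,440.
Year 4: DB = ⌊$160,440 × 200%/9⌋ = $35,653; SL = ⌊$134,440/6⌋ = $22,406 → take DB $35,653. Book value $124,787.
Year 5: DB = ⌊$124,787 × 200%/9⌋ = $27,730; SL = ⌊$98,787/5⌋ = $19,757 → take DB $27,730. Book value $97,057.
Year 6: DB = ⌊$97,057 × 200%/9⌋ = $21,568; SL = ⌊$71,057/4⌋ = $17,764 → take DB $21,568. Book value $75,489.
Year 7: DB = ⌊$75,489 × 200%/9⌋ = $16,775; SL = ⌊$49,489/3⌋ = $16,496 → take DB $16,775. Book value $58,714.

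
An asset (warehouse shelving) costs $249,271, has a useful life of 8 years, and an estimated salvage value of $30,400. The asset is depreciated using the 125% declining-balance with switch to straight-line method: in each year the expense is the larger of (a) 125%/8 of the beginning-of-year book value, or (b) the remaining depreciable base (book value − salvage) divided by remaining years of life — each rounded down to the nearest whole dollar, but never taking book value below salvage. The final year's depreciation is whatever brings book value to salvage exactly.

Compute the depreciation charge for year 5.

$23,866

Depreciable base = $249,271 − $30,400 = $218,871.
Year 1: DB = ⌊$249,271 × 125%/8⌋ = $38,948; SL = ⌊$218,871/8⌋ = $27,358 → take DB $38,948. Book value $210,323.
Year 2: DB = ⌊$210,323 × 125%/8⌋ = $32,862; SL = ⌊$179,923/7⌋ = $25,703 → take DB $32,862. Book value $177,461.
Year 3: DB = ⌊$177,461 × 125%/8⌋ = $27,728; SL = ⌊$147,061/6⌋ = $24,510 → take DB $27,728. Book value $149,733.
Year 4: DB = ⌊$149,733 × 125%/8⌋ = $23,395; SL = ⌊$119,333/5⌋ = $23,866 → take SL $23,866. Book value $125,867.
Year 5: DB = ⌊$125,867 × 125%/8⌋ = $19,666; SL = ⌊$95,467/4⌋ = $23,866 → take SL $23,866. Book value $102,001.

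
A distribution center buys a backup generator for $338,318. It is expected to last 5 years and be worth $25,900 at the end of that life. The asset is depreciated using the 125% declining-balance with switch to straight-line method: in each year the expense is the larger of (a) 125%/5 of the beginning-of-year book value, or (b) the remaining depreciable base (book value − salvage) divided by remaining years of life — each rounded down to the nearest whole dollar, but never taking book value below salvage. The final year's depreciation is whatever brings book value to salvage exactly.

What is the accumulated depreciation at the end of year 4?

$257,616

Depreciable base = $338,318 − $25,900 = $312,418.
Year 1: DB = ⌊$338,318 × 125%/5⌋ = $84,579; SL = ⌊$312,418/5⌋ = $62,483 → take DB $84,579. Book value $253,739.
Year 2: DB = ⌊$253,739 × 125%/5⌋ = $63,434; SL = ⌊$227,839/4⌋ = $56,959 → take DB $63,434. Book value $190,305.
Year 3: DB = ⌊$190,305 × 125%/5⌋ = $47,576; SL = ⌊$164,405/3⌋ = $54,801 → take SL $54,801. Book value $135,504.
Year 4: DB = ⌊$135,504 × 125%/5⌋ = $33,876; SL = ⌊$109,604/2⌋ = $54,802 → take SL $54,802. Book value $80,702.
Accumulated through year 4 = $338,318 − $80,702 = $257,616.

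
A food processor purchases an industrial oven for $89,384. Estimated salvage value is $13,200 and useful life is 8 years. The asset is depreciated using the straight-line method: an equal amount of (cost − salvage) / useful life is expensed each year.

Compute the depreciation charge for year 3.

Depreciable base = $89,384 − $13,200 = $76,184.
Annual expense = $76,184 / 8 = $9,523.

$9,523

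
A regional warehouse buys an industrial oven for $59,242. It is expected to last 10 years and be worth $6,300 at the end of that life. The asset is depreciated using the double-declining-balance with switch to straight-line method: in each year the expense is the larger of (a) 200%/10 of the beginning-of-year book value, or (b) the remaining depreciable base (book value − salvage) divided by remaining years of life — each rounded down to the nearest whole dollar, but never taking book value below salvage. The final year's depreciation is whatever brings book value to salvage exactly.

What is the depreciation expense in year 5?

$4,853

Depreciable base = $59,242 − $6,300 = $52,942.
Year 1: DB = ⌊$59,242 × 200%/10⌋ = $11,848; SL = ⌊$52,942/10⌋ = $5,294 → take DB $11,848. Book value $47,394.
Year 2: DB = ⌊$47,394 × 200%/10⌋ = $9,478; SL = ⌊$41,094/9⌋ = $4,566 → take DB $9,478. Book value $37,916.
Year 3: DB = ⌊$37,916 × 200%/10⌋ = $7,583; SL = ⌊$31,616/8⌋ = $3,952 → take DB $7,583. Book value $30,333.
Year 4: DB = ⌊$30,333 × 200%/10⌋ = $6,066; SL = ⌊$24,033/7⌋ = $3,433 → take DB $6,066. Book value $24,267.
Year 5: DB = ⌊$24,267 × 200%/10⌋ = $4,853; SL = ⌊$17,967/6⌋ = $2,994 → take DB $4,853. Book value $19,414.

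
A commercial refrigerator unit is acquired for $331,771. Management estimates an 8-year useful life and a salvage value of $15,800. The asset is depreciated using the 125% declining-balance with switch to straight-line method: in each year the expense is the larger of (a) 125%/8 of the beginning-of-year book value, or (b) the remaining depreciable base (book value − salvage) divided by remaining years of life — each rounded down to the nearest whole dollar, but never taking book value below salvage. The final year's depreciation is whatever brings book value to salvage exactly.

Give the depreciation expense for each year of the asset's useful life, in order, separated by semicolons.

Depreciable base = $331,771 − $15,800 = $315,971.
Year 1: DB = ⌊$331,771 × 125%/8⌋ = $51,839; SL = ⌊$315,971/8⌋ = $39,496 → take DB $51,839. Book value $279,932.
Year 2: DB = ⌊$279,932 × 125%/8⌋ = $43,739; SL = ⌊$264,132/7⌋ = $37,733 → take DB $43,739. Book value $236,193.
Year 3: DB = ⌊$236,193 × 125%/8⌋ = $36,905; SL = ⌊$220,393/6⌋ = $36,732 → take DB $36,905. Book value $199,288.
Year 4: DB = ⌊$199,288 × 125%/8⌋ = $31,138; SL = ⌊$183,488/5⌋ = $36,697 → take SL $36,697. Book value $162,591.
Year 5: DB = ⌊$162,591 × 125%/8⌋ = $25,404; SL = ⌊$146,791/4⌋ = $36,697 → take SL $36,697. Book value $125,894.
Year 6: DB = ⌊$125,894 × 125%/8⌋ = $19,670; SL = ⌊$110,094/3⌋ = $36,698 → take SL $36,698. Book value $89,196.
Year 7: DB = ⌊$89,196 × 125%/8⌋ = $13,936; SL = ⌊$73,396/2⌋ = $36,698 → take SL $36,698. Book value $52,498.
Year 8 (final): $52,498 − $15,800 = $36,698. Book value $15,800.

$51,839; $43,739; $36,905; $36,697; $36,697; $36,698; $36,698; $36,698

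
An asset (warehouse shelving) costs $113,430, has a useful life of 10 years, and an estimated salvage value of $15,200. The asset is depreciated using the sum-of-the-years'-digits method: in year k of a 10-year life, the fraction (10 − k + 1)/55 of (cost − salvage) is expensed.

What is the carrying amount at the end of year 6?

Depreciable base = $113,430 − $15,200 = $98,230.
Sum of the years' digits = 10+9+8+7+6+5+4+3+2+1 = 55.
Year 1: $98,230 × 10/55 = $17,860. Book value $95,570.
Year 2: $98,230 × 9/55 = $16,074. Book value $79,496.
Year 3: $98,230 × 8/55 = $14,288. Book value $65,208.
Year 4: $98,230 × 7/55 = $12,502. Book value $52,706.
Year 5: $98,230 × 6/55 = $10,716. Book value $41,990.
Year 6: $98,230 × 5/55 = $8,930. Book value $33,060.

$33,060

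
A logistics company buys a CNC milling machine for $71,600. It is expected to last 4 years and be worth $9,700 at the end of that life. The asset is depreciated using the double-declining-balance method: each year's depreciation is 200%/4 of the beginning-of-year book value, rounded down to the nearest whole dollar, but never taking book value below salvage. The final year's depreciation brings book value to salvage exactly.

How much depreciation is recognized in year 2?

Depreciable base = $71,600 − $9,700 = $61,900.
Year 1: ⌊$71,600 × 200%/4⌋ = $35,800. Book value $35,800.
Year 2: ⌊$35,800 × 200%/4⌋ = $17,900. Book value $17,900.

$17,900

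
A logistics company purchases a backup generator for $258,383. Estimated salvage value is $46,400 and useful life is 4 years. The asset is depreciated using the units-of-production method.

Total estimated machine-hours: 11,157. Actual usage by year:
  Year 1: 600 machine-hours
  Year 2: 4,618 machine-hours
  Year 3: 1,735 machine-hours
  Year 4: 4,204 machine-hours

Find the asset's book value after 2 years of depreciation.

$159,241

Depreciable base = $258,383 − $46,400 = $211,983.
Rate = $211,983 / 11,157 machine-hours = $19 per machine-hour.
Year 1: 600 × $19 = $11,400. Book value $246,983.
Year 2: 4,618 × $19 = $87,742. Book value $159,241.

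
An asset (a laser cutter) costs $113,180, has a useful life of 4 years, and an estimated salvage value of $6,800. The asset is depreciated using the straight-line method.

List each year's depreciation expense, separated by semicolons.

Depreciable base = $113,180 − $6,800 = $106,380.
Annual expense = $106,380 / 4 = $26,595.
End of year 1: book value $86,585.
End of year 2: book value $59,990.
End of year 3: book value $33,395.
End of year 4: book value $6,800.

$26,595; $26,595; $26,595; $26,595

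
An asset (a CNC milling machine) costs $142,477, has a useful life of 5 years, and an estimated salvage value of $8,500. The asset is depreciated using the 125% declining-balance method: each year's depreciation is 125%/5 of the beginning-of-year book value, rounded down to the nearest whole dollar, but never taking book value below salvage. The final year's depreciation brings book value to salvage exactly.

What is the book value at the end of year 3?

Depreciable base = $142,477 − $8,500 = $133,977.
Year 1: ⌊$142,477 × 125%/5⌋ = $35,619. Book value $106,858.
Year 2: ⌊$106,858 × 125%/5⌋ = $26,714. Book value $80,144.
Year 3: ⌊$80,144 × 125%/5⌋ = $20,036. Book value $60,108.

$60,108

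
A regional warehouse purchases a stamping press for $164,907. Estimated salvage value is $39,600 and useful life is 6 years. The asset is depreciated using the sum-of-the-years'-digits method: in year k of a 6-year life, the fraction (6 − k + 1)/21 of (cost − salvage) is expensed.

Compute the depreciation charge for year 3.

$23,868

Depreciable base = $164,907 − $39,600 = $125,307.
Sum of the years' digits = 6+5+4+3+2+1 = 21.
Year 1: $125,307 × 6/21 = $35,802. Book value $129,105.
Year 2: $125,307 × 5/21 = $29,835. Book value $99,270.
Year 3: $125,307 × 4/21 = $23,868. Book value $75,402.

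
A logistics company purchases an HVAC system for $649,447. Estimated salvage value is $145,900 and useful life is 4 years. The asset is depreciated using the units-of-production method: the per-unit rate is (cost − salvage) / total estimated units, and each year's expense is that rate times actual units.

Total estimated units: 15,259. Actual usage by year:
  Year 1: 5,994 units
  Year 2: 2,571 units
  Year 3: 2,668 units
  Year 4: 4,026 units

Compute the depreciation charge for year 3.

$88,044

Depreciable base = $649,447 − $145,900 = $503,547.
Rate = $503,547 / 15,259 units = $33 per unit.
Year 1: 5,994 × $33 = $197,802. Book value $451,645.
Year 2: 2,571 × $33 = $84,843. Book value $366,802.
Year 3: 2,668 × $33 = $88,044. Book value $278,758.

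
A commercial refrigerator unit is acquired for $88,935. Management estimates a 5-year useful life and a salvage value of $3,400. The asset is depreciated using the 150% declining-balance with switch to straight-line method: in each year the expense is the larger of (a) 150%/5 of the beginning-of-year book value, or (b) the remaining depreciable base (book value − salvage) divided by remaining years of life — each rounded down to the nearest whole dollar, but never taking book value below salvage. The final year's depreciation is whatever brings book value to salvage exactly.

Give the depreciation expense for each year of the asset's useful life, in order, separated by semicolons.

Depreciable base = $88,935 − $3,400 = $85,535.
Year 1: DB = ⌊$88,935 × 150%/5⌋ = $26,680; SL = ⌊$85,535/5⌋ = $17,107 → take DB $26,680. Book value $62,255.
Year 2: DB = ⌊$62,255 × 150%/5⌋ = $18,676; SL = ⌊$58,855/4⌋ = $14,713 → take DB $18,676. Book value $43,579.
Year 3: DB = ⌊$43,579 × 150%/5⌋ = $13,073; SL = ⌊$40,179/3⌋ = $13,393 → take SL $13,393. Book value $30,186.
Year 4: DB = ⌊$30,186 × 150%/5⌋ = $9,055; SL = ⌊$26,786/2⌋ = $13,393 → take SL $13,393. Book value $16,793.
Year 5 (final): $16,793 − $3,400 = $13,393. Book value $3,400.

$26,680; $18,676; $13,393; $13,393; $13,393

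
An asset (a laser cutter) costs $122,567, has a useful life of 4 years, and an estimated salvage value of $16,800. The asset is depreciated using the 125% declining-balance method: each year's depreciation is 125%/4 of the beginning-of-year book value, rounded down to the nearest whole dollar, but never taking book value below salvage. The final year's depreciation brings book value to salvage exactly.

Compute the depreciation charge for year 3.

$18,104

Depreciable base = $122,567 − $16,800 = $105,767.
Year 1: ⌊$122,567 × 125%/4⌋ = $38,302. Book value $84,265.
Year 2: ⌊$84,265 × 125%/4⌋ = $26,332. Book value $57,933.
Year 3: ⌊$57,933 × 125%/4⌋ = $18,104. Book value $39,829.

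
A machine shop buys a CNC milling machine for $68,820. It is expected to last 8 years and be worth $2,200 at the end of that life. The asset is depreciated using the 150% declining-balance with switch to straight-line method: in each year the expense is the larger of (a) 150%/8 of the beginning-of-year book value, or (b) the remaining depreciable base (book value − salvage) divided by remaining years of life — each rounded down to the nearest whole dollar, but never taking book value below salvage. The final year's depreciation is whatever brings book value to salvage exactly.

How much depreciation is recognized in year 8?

Depreciable base = $68,820 − $2,200 = $66,620.
Year 1: DB = ⌊$68,820 × 150%/8⌋ = $12,903; SL = ⌊$66,620/8⌋ = $8,327 → take DB $12,903. Book value $55,917.
Year 2: DB = ⌊$55,917 × 150%/8⌋ = $10,484; SL = ⌊$53,717/7⌋ = $7,673 → take DB $10,484. Book value $45,433.
Year 3: DB = ⌊$45,433 × 150%/8⌋ = $8,518; SL = ⌊$43,233/6⌋ = $7,205 → take DB $8,518. Book value $36,915.
Year 4: DB = ⌊$36,915 × 150%/8⌋ = $6,921; SL = ⌊$34,715/5⌋ = $6,943 → take SL $6,943. Book value $29,972.
Year 5: DB = ⌊$29,972 × 150%/8⌋ = $5,619; SL = ⌊$27,772/4⌋ = $6,943 → take SL $6,943. Book value $23,029.
Year 6: DB = ⌊$23,029 × 150%/8⌋ = $4,317; SL = ⌊$20,829/3⌋ = $6,943 → take SL $6,943. Book value $16,086.
Year 7: DB = ⌊$16,086 × 150%/8⌋ = $3,016; SL = ⌊$13,886/2⌋ = $6,943 → take SL $6,943. Book value $9,143.
Year 8 (final): $9,143 − $2,200 = $6,943. Book value $2,200.

$6,943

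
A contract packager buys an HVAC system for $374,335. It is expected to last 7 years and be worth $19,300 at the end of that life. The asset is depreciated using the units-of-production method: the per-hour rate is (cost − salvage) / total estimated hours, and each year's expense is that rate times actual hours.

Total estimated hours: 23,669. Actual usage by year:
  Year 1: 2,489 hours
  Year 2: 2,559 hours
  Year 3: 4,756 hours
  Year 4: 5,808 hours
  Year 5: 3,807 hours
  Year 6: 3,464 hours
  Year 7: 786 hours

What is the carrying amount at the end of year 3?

$227,275

Depreciable base = $374,335 − $19,300 = $355,035.
Rate = $355,035 / 23,669 hours = $15 per hour.
Year 1: 2,489 × $15 = $37,335. Book value $337,000.
Year 2: 2,559 × $15 = $38,385. Book value $298,615.
Year 3: 4,756 × $15 = $71,340. Book value $227,275.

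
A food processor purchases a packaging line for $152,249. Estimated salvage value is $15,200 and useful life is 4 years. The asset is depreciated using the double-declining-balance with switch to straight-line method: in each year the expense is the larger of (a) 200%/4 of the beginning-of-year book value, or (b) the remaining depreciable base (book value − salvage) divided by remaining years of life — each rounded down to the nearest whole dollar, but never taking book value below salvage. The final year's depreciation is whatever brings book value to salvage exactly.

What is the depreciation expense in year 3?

Depreciable base = $152,249 − $15,200 = $137,049.
Year 1: DB = ⌊$152,249 × 200%/4⌋ = $76,124; SL = ⌊$137,049/4⌋ = $34,262 → take DB $76,124. Book value $76,125.
Year 2: DB = ⌊$76,125 × 200%/4⌋ = $38,062; SL = ⌊$60,925/3⌋ = $20,308 → take DB $38,062. Book value $38,063.
Year 3: DB = ⌊$38,063 × 200%/4⌋ = $19,031; SL = ⌊$22,863/2⌋ = $11,431 → take DB $19,031. Book value $19,032.

$19,031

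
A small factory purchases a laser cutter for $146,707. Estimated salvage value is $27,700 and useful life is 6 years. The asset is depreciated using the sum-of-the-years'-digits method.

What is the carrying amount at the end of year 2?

$84,370

Depreciable base = $146,707 − $27,700 = $119,007.
Sum of the years' digits = 6+5+4+3+2+1 = 21.
Year 1: $119,007 × 6/21 = $34,002. Book value $112,705.
Year 2: $119,007 × 5/21 = $28,335. Book value $84,370.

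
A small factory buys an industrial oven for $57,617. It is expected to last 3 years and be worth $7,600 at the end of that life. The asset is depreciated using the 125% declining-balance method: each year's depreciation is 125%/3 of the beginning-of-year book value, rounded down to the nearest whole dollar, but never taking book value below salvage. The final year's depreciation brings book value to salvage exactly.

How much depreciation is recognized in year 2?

$14,004

Depreciable base = $57,617 − $7,600 = $50,017.
Year 1: ⌊$57,617 × 125%/3⌋ = $24,007. Book value $33,610.
Year 2: ⌊$33,610 × 125%/3⌋ = $14,004. Book value $19,606.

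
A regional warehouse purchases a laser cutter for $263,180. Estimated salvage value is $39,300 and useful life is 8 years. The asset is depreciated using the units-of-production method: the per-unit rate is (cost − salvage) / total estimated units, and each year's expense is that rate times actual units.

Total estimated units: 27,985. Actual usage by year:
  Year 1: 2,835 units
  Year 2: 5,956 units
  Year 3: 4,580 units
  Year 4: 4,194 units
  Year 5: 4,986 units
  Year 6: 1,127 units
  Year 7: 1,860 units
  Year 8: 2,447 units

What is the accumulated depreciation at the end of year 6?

$189,424

Depreciable base = $263,180 − $39,300 = $223,880.
Rate = $223,880 / 27,985 units = $8 per unit.
Year 1: 2,835 × $8 = $22,680. Book value $240,500.
Year 2: 5,956 × $8 = $47,648. Book value $192,852.
Year 3: 4,580 × $8 = $36,640. Book value $156,212.
Year 4: 4,194 × $8 = $33,552. Book value $122,660.
Year 5: 4,986 × $8 = $39,888. Book value $82,772.
Year 6: 1,127 × $8 = $9,016. Book value $73,756.
Accumulated through year 6 = $263,180 − $73,756 = $189,424.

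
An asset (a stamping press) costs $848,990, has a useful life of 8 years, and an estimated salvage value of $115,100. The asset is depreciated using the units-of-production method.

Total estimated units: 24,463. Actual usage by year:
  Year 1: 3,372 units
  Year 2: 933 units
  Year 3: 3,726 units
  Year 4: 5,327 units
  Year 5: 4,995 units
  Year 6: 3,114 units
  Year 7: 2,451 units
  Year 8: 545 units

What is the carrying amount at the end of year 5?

Depreciable base = $848,990 − $115,100 = $733,890.
Rate = $733,890 / 24,463 units = $30 per unit.
Year 1: 3,372 × $30 = $101,160. Book value $747,830.
Year 2: 933 × $30 = $27,990. Book value $719,840.
Year 3: 3,726 × $30 = $111,780. Book value $608,060.
Year 4: 5,327 × $30 = $159,810. Book value $448,250.
Year 5: 4,995 × $30 = $149,850. Book value $298,400.

$298,400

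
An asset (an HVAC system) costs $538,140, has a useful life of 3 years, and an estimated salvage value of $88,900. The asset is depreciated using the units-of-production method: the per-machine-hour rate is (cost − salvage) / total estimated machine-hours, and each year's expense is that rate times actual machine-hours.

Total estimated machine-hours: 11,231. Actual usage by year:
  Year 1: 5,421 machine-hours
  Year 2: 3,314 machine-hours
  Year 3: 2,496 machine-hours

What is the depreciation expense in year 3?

Depreciable base = $538,140 − $88,900 = $449,240.
Rate = $449,240 / 11,231 machine-hours = $40 per machine-hour.
Year 1: 5,421 × $40 = $216,840. Book value $321,300.
Year 2: 3,314 × $40 = $132,560. Book value $188,740.
Year 3: 2,496 × $40 = $99,840. Book value $88,900.

$99,840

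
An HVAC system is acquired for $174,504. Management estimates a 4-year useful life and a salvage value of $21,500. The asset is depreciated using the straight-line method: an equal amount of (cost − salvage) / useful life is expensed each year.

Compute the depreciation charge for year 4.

$38,251

Depreciable base = $174,504 − $21,500 = $153,004.
Annual expense = $153,004 / 4 = $38,251.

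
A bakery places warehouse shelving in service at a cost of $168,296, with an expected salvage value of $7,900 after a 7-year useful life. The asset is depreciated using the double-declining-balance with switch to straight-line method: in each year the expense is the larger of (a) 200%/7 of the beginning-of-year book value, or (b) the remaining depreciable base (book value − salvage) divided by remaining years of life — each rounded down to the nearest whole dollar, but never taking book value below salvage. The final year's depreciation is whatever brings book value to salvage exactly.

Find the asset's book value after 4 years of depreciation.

$43,810

Depreciable base = $168,296 − $7,900 = $160,396.
Year 1: DB = ⌊$168,296 × 200%/7⌋ = $48,084; SL = ⌊$160,396/7⌋ = $22,913 → take DB $48,084. Book value $120,212.
Year 2: DB = ⌊$120,212 × 200%/7⌋ = $34,346; SL = ⌊$112,312/6⌋ = $18,718 → take DB $34,346. Book value $85,866.
Year 3: DB = ⌊$85,866 × 200%/7⌋ = $24,533; SL = ⌊$77,966/5⌋ = $15,593 → take DB $24,533. Book value $61,333.
Year 4: DB = ⌊$61,333 × 200%/7⌋ = $17,523; SL = ⌊$53,433/4⌋ = $13,358 → take DB $17,523. Book value $43,810.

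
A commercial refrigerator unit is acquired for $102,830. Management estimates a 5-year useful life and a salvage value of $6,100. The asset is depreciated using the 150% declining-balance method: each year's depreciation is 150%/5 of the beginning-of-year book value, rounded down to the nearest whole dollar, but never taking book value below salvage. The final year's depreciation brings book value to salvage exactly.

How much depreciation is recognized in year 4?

Depreciable base = $102,830 − $6,100 = $96,730.
Year 1: ⌊$102,830 × 150%/5⌋ = $30,849. Book value $71,981.
Year 2: ⌊$71,981 × 150%/5⌋ = $21,594. Book value $50,387.
Year 3: ⌊$50,387 × 150%/5⌋ = $15,116. Book value $35,271.
Year 4: ⌊$35,271 × 150%/5⌋ = $10,581. Book value $24,690.

$10,581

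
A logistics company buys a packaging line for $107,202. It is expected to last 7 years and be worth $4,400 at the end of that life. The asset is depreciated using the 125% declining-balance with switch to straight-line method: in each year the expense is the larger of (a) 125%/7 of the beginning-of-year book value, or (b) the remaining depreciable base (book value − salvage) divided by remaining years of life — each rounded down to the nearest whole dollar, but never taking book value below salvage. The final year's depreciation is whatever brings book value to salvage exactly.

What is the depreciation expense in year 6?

$13,587

Depreciable base = $107,202 − $4,400 = $102,802.
Year 1: DB = ⌊$107,202 × 125%/7⌋ = $19,143; SL = ⌊$102,802/7⌋ = $14,686 → take DB $19,143. Book value $88,059.
Year 2: DB = ⌊$88,059 × 125%/7⌋ = $15,724; SL = ⌊$83,659/6⌋ = $13,943 → take DB $15,724. Book value $72,335.
Year 3: DB = ⌊$72,335 × 125%/7⌋ = $12,916; SL = ⌊$67,935/5⌋ = $13,587 → take SL $13,587. Book value $58,748.
Year 4: DB = ⌊$58,748 × 125%/7⌋ = $10,490; SL = ⌊$54,348/4⌋ = $13,587 → take SL $13,587. Book value $45,161.
Year 5: DB = ⌊$45,161 × 125%/7⌋ = $8,064; SL = ⌊$40,761/3⌋ = $13,587 → take SL $13,587. Book value $31,574.
Year 6: DB = ⌊$31,574 × 125%/7⌋ = $5,638; SL = ⌊$27,174/2⌋ = $13,587 → take SL $13,587. Book value $17,987.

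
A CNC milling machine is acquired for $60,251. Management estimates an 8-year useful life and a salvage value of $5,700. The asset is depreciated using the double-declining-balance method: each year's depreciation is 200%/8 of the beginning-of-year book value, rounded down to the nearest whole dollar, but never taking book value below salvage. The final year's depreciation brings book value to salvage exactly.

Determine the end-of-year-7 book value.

Depreciable base = $60,251 − $5,700 = $54,551.
Year 1: ⌊$60,251 × 200%/8⌋ = $15,062. Book value $45,189.
Year 2: ⌊$45,189 × 200%/8⌋ = $11,297. Book value $33,892.
Year 3: ⌊$33,892 × 200%/8⌋ = $8,473. Book value $25,419.
Year 4: ⌊$25,419 × 200%/8⌋ = $6,354. Book value $19,065.
Year 5: ⌊$19,065 × 200%/8⌋ = $4,766. Book value $14,299.
Year 6: ⌊$14,299 × 200%/8⌋ = $3,574. Book value $10,725.
Year 7: ⌊$10,725 × 200%/8⌋ = $2,681. Book value $8,044.

$8,044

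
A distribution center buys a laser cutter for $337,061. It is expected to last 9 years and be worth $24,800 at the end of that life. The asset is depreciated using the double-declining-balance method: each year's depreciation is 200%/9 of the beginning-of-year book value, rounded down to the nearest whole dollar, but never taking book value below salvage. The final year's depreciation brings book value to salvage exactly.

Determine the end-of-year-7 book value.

$58,038

Depreciable base = $337,061 − $24,800 = $312,261.
Year 1: ⌊$337,061 × 200%/9⌋ = $74,902. Book value $262,159.
Year 2: ⌊$262,159 × 200%/9⌋ = $58,257. Book value $203,902.
Year 3: ⌊$203,902 × 200%/9⌋ = $45,311. Book value $158,591.
Year 4: ⌊$158,591 × 200%/9⌋ = $35,242. Book value $123,349.
Year 5: ⌊$123,349 × 200%/9⌋ = $27,410. Book value $95,939.
Year 6: ⌊$95,939 × 200%/9⌋ = $21,319. Book value $74,620.
Year 7: ⌊$74,620 × 200%/9⌋ = $16,582. Book value $58,038.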